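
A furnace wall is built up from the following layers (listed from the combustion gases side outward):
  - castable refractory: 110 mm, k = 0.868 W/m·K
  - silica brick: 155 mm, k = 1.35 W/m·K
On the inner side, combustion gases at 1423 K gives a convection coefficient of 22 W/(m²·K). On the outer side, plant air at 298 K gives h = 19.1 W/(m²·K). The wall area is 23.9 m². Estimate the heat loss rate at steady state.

Q ≈ 79200 W

Series thermal resistances:
R_inner film = 1/(h_i·A) = 1/(22×23.9) = 0.001902 K/W
R_castable refractory = L/(kA) = 0.11/(0.868×23.9) = 0.005302 K/W
R_silica brick = L/(kA) = 0.155/(1.35×23.9) = 0.004804 K/W
R_outer film = 1/(h_o·A) = 1/(19.1×23.9) = 0.002191 K/W
R_total = 0.0142 K/W
Q = ΔT / R_total = 1125 / 0.0142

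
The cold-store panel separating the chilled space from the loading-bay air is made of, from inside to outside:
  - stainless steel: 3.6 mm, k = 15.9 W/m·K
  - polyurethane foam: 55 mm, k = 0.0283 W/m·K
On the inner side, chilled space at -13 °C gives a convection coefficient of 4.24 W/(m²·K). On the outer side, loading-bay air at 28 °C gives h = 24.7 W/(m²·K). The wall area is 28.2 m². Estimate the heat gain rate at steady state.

Q ≈ 521 W

Using the resistance-network approach (series):
R_inner film = 1/(h_i·A) = 1/(4.24×28.2) = 0.008363 K/W
R_stainless steel = L/(kA) = 0.0036/(15.9×28.2) = 8.029×10^-6 K/W
R_polyurethane foam = L/(kA) = 0.055/(0.0283×28.2) = 0.06892 K/W
R_outer film = 1/(h_o·A) = 1/(24.7×28.2) = 0.001436 K/W
R_total = 0.07872 K/W
Q = ΔT / R_total = 41 / 0.07872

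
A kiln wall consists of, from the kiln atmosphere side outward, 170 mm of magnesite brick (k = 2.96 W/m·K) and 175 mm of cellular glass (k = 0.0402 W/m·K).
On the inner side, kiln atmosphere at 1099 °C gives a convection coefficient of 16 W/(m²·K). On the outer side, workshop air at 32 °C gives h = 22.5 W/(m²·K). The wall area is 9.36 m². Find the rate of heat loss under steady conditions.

Q ≈ 2210 W

Thermal resistances in series:
R_inner film = 1/(h_i·A) = 1/(16×9.36) = 0.006677 K/W
R_magnesite brick = L/(kA) = 0.17/(2.96×9.36) = 0.006136 K/W
R_cellular glass = L/(kA) = 0.175/(0.0402×9.36) = 0.4651 K/W
R_outer film = 1/(h_o·A) = 1/(22.5×9.36) = 0.004748 K/W
R_total = 0.4827 K/W
Q = ΔT / R_total = 1067 / 0.4827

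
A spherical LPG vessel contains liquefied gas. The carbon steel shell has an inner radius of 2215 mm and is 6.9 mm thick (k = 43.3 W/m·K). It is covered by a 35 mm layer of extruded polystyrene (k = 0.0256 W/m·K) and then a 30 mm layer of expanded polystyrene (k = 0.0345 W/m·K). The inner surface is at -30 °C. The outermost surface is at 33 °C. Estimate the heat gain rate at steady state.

For a spherical shell R = (1/r₁ − 1/r₂)/(4πk); film R = 1/(h·4πr²). In series:
R_carbon steel shell = (1/2.215 − 1/2.2219)/(4π×43.3) = 2.577×10^-6 K/W
R_extruded polystyrene = (1/2.2219 − 1/2.2569)/(4π×0.0256) = 0.0217 K/W
R_expanded polystyrene = (1/2.2569 − 1/2.2869)/(4π×0.0345) = 0.01341 K/W
R_total = 0.03511 K/W
Q = ΔT/R_total = 63/0.03511

Q ≈ 1790 W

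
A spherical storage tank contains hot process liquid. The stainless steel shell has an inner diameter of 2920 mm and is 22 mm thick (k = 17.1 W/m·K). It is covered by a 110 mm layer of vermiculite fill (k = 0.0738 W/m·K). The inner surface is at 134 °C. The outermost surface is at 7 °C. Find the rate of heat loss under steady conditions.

Q ≈ 2520 W

Each spherical layer contributes R = (1/r_i − 1/r_o)/(4πk):
R_stainless steel shell = (1/1.46 − 1/1.482)/(4π×17.1) = 4.732×10^-5 K/W
R_vermiculite fill = (1/1.482 − 1/1.592)/(4π×0.0738) = 0.05027 K/W
R_total = 0.05032 K/W
Q = ΔT/R_total = 127/0.05032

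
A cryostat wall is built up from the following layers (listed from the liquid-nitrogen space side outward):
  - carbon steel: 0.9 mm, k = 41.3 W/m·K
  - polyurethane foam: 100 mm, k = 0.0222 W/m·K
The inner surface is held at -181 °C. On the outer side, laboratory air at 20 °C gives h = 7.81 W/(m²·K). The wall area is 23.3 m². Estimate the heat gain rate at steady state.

Q ≈ 1010 W

Model the wall as resistances in series:
R_carbon steel = L/(kA) = 0.0009/(41.3×23.3) = 9.353×10^-7 K/W
R_polyurethane foam = L/(kA) = 0.1/(0.0222×23.3) = 0.1933 K/W
R_outer film = 1/(h_o·A) = 1/(7.81×23.3) = 0.005495 K/W
R_total = 0.1988 K/W
Q = ΔT / R_total = 201 / 0.1988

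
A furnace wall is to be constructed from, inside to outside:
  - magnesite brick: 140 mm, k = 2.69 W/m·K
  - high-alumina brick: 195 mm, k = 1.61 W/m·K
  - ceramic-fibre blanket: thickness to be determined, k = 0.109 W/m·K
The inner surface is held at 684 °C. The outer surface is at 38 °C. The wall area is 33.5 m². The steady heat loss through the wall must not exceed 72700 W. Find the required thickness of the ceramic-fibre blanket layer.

L ≈ 13.6 mm

Using the resistance-network approach (series):
R_magnesite brick = L/(kA) = 0.14/(2.69×33.5) = 0.001554 K/W
R_high-alumina brick = L/(kA) = 0.195/(1.61×33.5) = 0.003615 K/W
Sum of the known resistances R_other = 0.005169 K/W
Required total resistance R_tot = ΔT/Q_allow = 646/72700 = 0.008886 K/W
R_ceramic-fibre blanket = R_tot − R_other = 0.003717 K/W
L = R·k·A = 0.003717×0.109×33.5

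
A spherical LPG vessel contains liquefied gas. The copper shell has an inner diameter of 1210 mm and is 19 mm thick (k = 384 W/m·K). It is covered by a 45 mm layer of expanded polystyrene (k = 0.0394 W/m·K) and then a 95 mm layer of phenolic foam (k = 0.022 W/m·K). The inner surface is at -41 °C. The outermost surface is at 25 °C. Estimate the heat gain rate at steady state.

Q ≈ 74.2 W

Spherical conduction: R = (1/r_in − 1/r_out)/(4πk) per layer; series-sum.
R_copper shell = (1/0.605 − 1/0.624)/(4π×384) = 1.043×10^-5 K/W
R_expanded polystyrene = (1/0.624 − 1/0.669)/(4π×0.0394) = 0.2177 K/W
R_phenolic foam = (1/0.669 − 1/0.764)/(4π×0.022) = 0.6723 K/W
R_total = 0.89 K/W
Q = ΔT/R_total = 66/0.89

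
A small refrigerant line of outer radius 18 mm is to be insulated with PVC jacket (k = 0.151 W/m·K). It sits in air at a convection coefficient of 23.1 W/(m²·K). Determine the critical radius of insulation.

r_cr ≈ 6.54 mm

For a cylinder r_cr = k/h = 0.151/23.1
r_cr = 6.54 mm; since the bare radius (18 mm) is above r_cr, any added insulation will reduce heat loss.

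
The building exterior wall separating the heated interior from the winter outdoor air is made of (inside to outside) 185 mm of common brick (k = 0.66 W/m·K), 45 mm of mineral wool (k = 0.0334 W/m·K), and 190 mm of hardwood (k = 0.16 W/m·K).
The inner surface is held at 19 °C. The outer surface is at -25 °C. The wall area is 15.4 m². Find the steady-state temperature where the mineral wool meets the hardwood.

T ≈ -6.44 °C

Using the resistance-network approach (series):
R_common brick = L/(kA) = 0.185/(0.66×15.4) = 0.0182 K/W
R_mineral wool = L/(kA) = 0.045/(0.0334×15.4) = 0.08749 K/W
R_hardwood = L/(kA) = 0.19/(0.16×15.4) = 0.07711 K/W
R_total = 0.1828 K/W;  Q = ΔT/R_total = 44/0.1828 = 240.7 W
T_interface = T_inner − Q·ΣR(inner→interface) = 19 − 241×0.1057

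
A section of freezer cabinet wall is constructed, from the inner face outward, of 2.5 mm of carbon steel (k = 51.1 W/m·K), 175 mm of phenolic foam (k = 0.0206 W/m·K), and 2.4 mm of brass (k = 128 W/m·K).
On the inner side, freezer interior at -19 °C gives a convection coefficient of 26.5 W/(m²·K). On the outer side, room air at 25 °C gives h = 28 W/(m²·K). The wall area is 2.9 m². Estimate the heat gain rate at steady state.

Series thermal resistances:
R_inner film = 1/(h_i·A) = 1/(26.5×2.9) = 0.01301 K/W
R_carbon steel = L/(kA) = 0.0025/(51.1×2.9) = 1.687×10^-5 K/W
R_phenolic foam = L/(kA) = 0.175/(0.0206×2.9) = 2.929 K/W
R_brass = L/(kA) = 0.0024/(128×2.9) = 6.466×10^-6 K/W
R_outer film = 1/(h_o·A) = 1/(28×2.9) = 0.01232 K/W
R_total = 2.955 K/W
Q = ΔT / R_total = 44 / 2.955

Q ≈ 14.9 W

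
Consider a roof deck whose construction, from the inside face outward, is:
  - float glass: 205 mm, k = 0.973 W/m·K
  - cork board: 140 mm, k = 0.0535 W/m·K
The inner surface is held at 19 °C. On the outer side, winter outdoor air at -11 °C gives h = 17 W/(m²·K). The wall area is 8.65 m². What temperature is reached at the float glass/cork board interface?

T ≈ 16.8 °C

Series thermal resistances:
R_float glass = L/(kA) = 0.205/(0.973×8.65) = 0.02436 K/W
R_cork board = L/(kA) = 0.14/(0.0535×8.65) = 0.3025 K/W
R_outer film = 1/(h_o·A) = 1/(17×8.65) = 0.0068 K/W
R_total = 0.3337 K/W;  Q = ΔT/R_total = 30/0.3337 = 89.91 W
T_interface = T_inner − Q·ΣR(inner→interface) = 19 − 89.9×0.02436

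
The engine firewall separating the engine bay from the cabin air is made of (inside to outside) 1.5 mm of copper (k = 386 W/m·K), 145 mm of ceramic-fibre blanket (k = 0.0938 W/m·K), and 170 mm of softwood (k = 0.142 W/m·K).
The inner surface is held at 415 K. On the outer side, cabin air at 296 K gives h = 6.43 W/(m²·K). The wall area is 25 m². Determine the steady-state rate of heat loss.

Q ≈ 1030 W

Using the resistance-network approach (series):
R_copper = L/(kA) = 0.0015/(386×25) = 1.554×10^-7 K/W
R_ceramic-fibre blanket = L/(kA) = 0.145/(0.0938×25) = 0.06183 K/W
R_softwood = L/(kA) = 0.17/(0.142×25) = 0.04789 K/W
R_outer film = 1/(h_o·A) = 1/(6.43×25) = 0.006221 K/W
R_total = 0.1159 K/W
Q = ΔT / R_total = 119 / 0.1159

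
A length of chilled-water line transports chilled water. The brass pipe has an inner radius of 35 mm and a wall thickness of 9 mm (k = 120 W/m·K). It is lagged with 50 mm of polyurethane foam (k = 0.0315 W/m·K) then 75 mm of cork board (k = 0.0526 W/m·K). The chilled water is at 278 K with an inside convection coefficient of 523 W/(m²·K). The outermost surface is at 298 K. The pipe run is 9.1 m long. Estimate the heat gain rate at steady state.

Q ≈ 32.4 W

Radial resistances (cylindrical: R_cond = ln(r_o/r_i)/(2πkL), R_conv = 1/(h·2πrL)):
R_inner film = 1/(h_i·2πr₁L) = 1/(523×2π×0.035×9.1) = 9.555×10^-4 K/W
R_brass pipe wall = ln(44/35)/(2π×120×9.1) = 3.335×10^-5 K/W
R_polyurethane foam = ln(94/44)/(2π×0.0315×9.1) = 0.4215 K/W
R_cork board = ln(169/94)/(2π×0.0526×9.1) = 0.195 K/W
R_total = 0.6175 K/W
Q = ΔT/R_total = 20/0.6175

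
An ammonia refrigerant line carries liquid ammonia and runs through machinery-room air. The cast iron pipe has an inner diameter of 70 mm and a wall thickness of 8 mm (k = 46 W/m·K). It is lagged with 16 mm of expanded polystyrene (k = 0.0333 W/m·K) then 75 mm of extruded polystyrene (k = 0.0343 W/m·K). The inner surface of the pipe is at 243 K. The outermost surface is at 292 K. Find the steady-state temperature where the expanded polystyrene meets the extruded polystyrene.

Per-layer cylindrical resistances, series-summed:
R_cast iron pipe wall = ln(43/35)/(2π×46×1) = 7.122×10^-4 K/W
R_expanded polystyrene = ln(59/43)/(2π×0.0333×1) = 1.512 K/W
R_extruded polystyrene = ln(134/59)/(2π×0.0343×1) = 3.806 K/W
R_total = 5.319 K/W
Q = ΔT/R_total = 49/5.319
Q = 9.21 W/m
T_interface = T_inner + Q·ΣR(inner→interface) = 243 + 9.21×1.513

T ≈ 257 K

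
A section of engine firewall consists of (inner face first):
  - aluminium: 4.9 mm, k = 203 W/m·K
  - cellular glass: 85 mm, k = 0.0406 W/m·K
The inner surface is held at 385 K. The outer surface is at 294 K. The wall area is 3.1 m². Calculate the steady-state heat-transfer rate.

Thermal resistances in series:
R_aluminium = L/(kA) = 0.0049/(203×3.1) = 7.786×10^-6 K/W
R_cellular glass = L/(kA) = 0.085/(0.0406×3.1) = 0.6754 K/W
R_total = 0.6754 K/W
Q = ΔT / R_total = 91 / 0.6754

Q ≈ 135 W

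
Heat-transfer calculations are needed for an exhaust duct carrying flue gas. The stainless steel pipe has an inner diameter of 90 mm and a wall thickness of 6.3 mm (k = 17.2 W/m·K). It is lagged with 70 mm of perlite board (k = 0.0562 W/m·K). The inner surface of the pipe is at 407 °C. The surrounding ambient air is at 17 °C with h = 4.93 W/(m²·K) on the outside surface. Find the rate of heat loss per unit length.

Per-layer cylindrical resistances, series-summed:
R_stainless steel pipe wall = ln(51.3/45)/(2π×17.2×1) = 0.001212 K/W
R_perlite board = ln(121.3/51.3)/(2π×0.0562×1) = 2.437 K/W
R_outer film = 1/(h_o·2πr_oL) = 1/(4.93×2π×0.1213×1) = 0.2661 K/W
R_total = 2.704 K/W
Q = ΔT/R_total = 390/2.704

q′ ≈ 144 W/m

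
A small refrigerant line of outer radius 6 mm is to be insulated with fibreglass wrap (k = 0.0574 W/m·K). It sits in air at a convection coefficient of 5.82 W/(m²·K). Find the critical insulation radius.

For a cylinder r_cr = k/h = 0.0574/5.82
r_cr = 9.86 mm; since the bare radius (6 mm) is below r_cr, adding a thin layer of insulation will *increase* heat loss.

r_cr ≈ 9.86 mm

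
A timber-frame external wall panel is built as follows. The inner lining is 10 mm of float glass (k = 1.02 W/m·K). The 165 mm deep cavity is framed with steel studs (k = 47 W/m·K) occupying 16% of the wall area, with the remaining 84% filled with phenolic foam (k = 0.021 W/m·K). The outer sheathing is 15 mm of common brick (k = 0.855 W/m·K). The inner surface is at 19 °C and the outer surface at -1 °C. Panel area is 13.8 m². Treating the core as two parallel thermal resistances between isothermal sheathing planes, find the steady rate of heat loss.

Sheathing layers in series; stud and cavity paths in parallel between them.
R_inner = 0.01/(1.02×13.8) = 7.104×10^-4 K/W
R_stud  = 0.165/(47×0.16×13.8) = 0.00159 K/W
R_cav   = 0.165/(0.021×0.84×13.8) = 0.6778 K/W
1/R_core = 1/R_stud + 1/R_cav → R_core = 0.001586 K/W
R_outer = 0.015/(0.855×13.8) = 0.001271 K/W
R_total = 0.003568 K/W
Q = ΔT/R_total = 20/0.003568

Q ≈ 5610 W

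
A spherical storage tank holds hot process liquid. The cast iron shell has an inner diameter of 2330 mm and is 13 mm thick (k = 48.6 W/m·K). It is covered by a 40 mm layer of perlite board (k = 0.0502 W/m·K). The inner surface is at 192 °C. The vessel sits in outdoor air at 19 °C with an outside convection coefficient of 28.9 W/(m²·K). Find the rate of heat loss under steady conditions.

Each spherical layer contributes R = (1/r_i − 1/r_o)/(4πk):
R_cast iron shell = (1/1.165 − 1/1.178)/(4π×48.6) = 1.551×10^-5 K/W
R_perlite board = (1/1.178 − 1/1.218)/(4π×0.0502) = 0.04419 K/W
R_outer film = 1/(h·4πr_o²) = 1/(28.9×4π×1.218²) = 0.001856 K/W
R_total = 0.04606 K/W
Q = ΔT/R_total = 173/0.04606

Q ≈ 3760 W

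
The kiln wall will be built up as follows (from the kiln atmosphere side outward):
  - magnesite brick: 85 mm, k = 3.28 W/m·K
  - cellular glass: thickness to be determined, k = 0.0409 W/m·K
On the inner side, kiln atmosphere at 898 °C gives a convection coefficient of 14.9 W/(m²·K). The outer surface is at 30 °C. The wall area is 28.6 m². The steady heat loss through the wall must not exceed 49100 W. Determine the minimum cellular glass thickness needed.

L ≈ 16.9 mm

Treating each layer as a thermal resistance in series:
R_inner film = 1/(h_i·A) = 1/(14.9×28.6) = 0.002347 K/W
R_magnesite brick = L/(kA) = 0.085/(3.28×28.6) = 9.061×10^-4 K/W
Sum of the known resistances R_other = 0.003253 K/W
Required total resistance R_tot = ΔT/Q_allow = 868/49100 = 0.01768 K/W
R_cellular glass = R_tot − R_other = 0.01443 K/W
L = R·k·A = 0.01443×0.0409×28.6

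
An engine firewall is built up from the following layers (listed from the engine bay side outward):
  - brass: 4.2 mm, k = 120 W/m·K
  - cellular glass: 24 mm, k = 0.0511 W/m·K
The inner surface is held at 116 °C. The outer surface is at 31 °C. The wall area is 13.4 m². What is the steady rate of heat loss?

Treating each layer as a thermal resistance in series:
R_brass = L/(kA) = 0.0042/(120×13.4) = 2.612×10^-6 K/W
R_cellular glass = L/(kA) = 0.024/(0.0511×13.4) = 0.03505 K/W
R_total = 0.03505 K/W
Q = ΔT / R_total = 85 / 0.03505

Q ≈ 2420 W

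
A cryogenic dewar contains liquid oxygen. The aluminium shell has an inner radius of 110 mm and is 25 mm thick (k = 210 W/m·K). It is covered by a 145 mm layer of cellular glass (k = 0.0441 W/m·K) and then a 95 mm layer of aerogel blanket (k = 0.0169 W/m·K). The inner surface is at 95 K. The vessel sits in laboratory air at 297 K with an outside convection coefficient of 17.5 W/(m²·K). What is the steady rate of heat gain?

Q ≈ 18 W

For a spherical shell R = (1/r₁ − 1/r₂)/(4πk); film R = 1/(h·4πr²). In series:
R_aluminium shell = (1/0.11 − 1/0.135)/(4π×210) = 6.379×10^-4 K/W
R_cellular glass = (1/0.135 − 1/0.28)/(4π×0.0441) = 6.922 K/W
R_aerogel blanket = (1/0.28 − 1/0.375)/(4π×0.0169) = 4.26 K/W
R_outer film = 1/(h·4πr_o²) = 1/(17.5×4π×0.375²) = 0.03234 K/W
R_total = 11.22 K/W
Q = ΔT/R_total = 202/11.22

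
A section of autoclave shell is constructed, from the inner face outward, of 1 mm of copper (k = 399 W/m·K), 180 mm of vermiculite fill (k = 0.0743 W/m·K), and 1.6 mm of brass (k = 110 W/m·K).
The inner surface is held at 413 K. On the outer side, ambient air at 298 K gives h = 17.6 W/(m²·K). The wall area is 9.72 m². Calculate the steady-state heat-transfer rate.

Treating each layer as a thermal resistance in series:
R_copper = L/(kA) = 0.001/(399×9.72) = 2.578×10^-7 K/W
R_vermiculite fill = L/(kA) = 0.18/(0.0743×9.72) = 0.2492 K/W
R_brass = L/(kA) = 0.0016/(110×9.72) = 1.496×10^-6 K/W
R_outer film = 1/(h_o·A) = 1/(17.6×9.72) = 0.005845 K/W
R_total = 0.2551 K/W
Q = ΔT / R_total = 115 / 0.2551

Q ≈ 451 W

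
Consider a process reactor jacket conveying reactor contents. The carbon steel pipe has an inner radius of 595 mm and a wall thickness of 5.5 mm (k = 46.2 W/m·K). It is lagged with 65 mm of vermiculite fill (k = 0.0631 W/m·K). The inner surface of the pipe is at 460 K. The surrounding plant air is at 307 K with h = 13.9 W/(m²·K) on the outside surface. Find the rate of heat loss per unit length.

q′ ≈ 553 W/m

Cylindrical conduction, so R = ln(r₂/r₁)/(2πkL) per layer, in series:
R_carbon steel pipe wall = ln(600.5/595)/(2π×46.2×1) = 3.17×10^-5 K/W
R_vermiculite fill = ln(665.5/600.5)/(2π×0.0631×1) = 0.2592 K/W
R_outer film = 1/(h_o·2πr_oL) = 1/(13.9×2π×0.6655×1) = 0.01721 K/W
R_total = 0.2765 K/W
Q = ΔT/R_total = 153/0.2765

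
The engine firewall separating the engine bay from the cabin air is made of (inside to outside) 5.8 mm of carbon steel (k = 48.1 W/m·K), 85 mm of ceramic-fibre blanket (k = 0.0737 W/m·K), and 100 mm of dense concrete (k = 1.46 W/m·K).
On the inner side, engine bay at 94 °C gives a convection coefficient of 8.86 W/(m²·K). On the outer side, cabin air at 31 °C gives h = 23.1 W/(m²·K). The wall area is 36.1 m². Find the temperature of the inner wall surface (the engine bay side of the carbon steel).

Treating each layer as a thermal resistance in series:
R_inner film = 1/(h_i·A) = 1/(8.86×36.1) = 0.003127 K/W
R_carbon steel = L/(kA) = 0.0058/(48.1×36.1) = 3.34×10^-6 K/W
R_ceramic-fibre blanket = L/(kA) = 0.085/(0.0737×36.1) = 0.03195 K/W
R_dense concrete = L/(kA) = 0.1/(1.46×36.1) = 0.001897 K/W
R_outer film = 1/(h_o·A) = 1/(23.1×36.1) = 0.001199 K/W
R_total = 0.03817 K/W;  Q = ΔT/R_total = 63/0.03817 = 1650 W
T_interface = T_inner − Q·ΣR(inner→interface) = 94 − 1650×0.003127

T ≈ 88.8 °C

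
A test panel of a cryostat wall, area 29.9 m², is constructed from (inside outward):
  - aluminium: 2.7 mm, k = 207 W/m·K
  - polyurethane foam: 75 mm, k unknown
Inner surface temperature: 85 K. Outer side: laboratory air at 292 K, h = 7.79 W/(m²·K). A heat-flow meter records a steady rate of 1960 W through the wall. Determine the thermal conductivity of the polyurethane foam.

k ≈ 0.0248 W/(m·K)

Thermal resistances in series:
R_aluminium = L/(kA) = 0.0027/(207×29.9) = 4.362×10^-7 K/W
R_outer film = 1/(h_o·A) = 1/(7.79×29.9) = 0.004293 K/W
Sum of known resistances R_other = 0.004294 K/W
Total R = ΔT/Q = 207/1960 = 0.1056 K/W
R_polyurethane foam = R_total − R_other = 0.1013 K/W
k = L/(R·A) = 0.075/(0.1013×29.9)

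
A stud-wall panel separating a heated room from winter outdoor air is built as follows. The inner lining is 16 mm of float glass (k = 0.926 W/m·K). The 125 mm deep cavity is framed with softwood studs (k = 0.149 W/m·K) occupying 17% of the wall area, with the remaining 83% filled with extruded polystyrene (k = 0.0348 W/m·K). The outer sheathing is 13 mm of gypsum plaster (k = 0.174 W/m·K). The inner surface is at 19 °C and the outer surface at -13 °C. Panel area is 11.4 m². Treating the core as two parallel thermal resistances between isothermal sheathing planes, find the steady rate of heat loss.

Sheathing layers in series; stud and cavity paths in parallel between them.
R_inner = 0.016/(0.926×11.4) = 0.001516 K/W
R_stud  = 0.125/(0.149×0.17×11.4) = 0.4329 K/W
R_cav   = 0.125/(0.0348×0.83×11.4) = 0.3796 K/W
1/R_core = 1/R_stud + 1/R_cav → R_core = 0.2023 K/W
R_outer = 0.013/(0.174×11.4) = 0.006554 K/W
R_total = 0.2103 K/W
Q = ΔT/R_total = 32/0.2103

Q ≈ 152 W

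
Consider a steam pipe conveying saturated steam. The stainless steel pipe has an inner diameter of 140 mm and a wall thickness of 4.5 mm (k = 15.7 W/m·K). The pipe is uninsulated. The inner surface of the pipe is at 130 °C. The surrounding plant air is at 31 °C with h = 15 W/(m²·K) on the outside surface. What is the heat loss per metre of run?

Treating each annulus and film as a series resistance:
R_stainless steel pipe wall = ln(74.5/70)/(2π×15.7×1) = 6.316×10^-4 K/W
R_outer film = 1/(h_o·2πr_oL) = 1/(15×2π×0.0745×1) = 0.1424 K/W
R_total = 0.1431 K/W
Q = ΔT/R_total = 99/0.1431

q′ ≈ 692 W/m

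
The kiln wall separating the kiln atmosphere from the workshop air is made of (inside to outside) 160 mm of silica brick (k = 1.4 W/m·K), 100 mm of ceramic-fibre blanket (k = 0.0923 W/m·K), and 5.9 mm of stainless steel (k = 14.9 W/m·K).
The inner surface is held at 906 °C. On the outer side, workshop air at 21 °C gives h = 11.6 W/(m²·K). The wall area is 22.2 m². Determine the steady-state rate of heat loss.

Q ≈ 15300 W

Series thermal resistances:
R_silica brick = L/(kA) = 0.16/(1.4×22.2) = 0.005148 K/W
R_ceramic-fibre blanket = L/(kA) = 0.1/(0.0923×22.2) = 0.0488 K/W
R_stainless steel = L/(kA) = 0.0059/(14.9×22.2) = 1.784×10^-5 K/W
R_outer film = 1/(h_o·A) = 1/(11.6×22.2) = 0.003883 K/W
R_total = 0.05785 K/W
Q = ΔT / R_total = 885 / 0.05785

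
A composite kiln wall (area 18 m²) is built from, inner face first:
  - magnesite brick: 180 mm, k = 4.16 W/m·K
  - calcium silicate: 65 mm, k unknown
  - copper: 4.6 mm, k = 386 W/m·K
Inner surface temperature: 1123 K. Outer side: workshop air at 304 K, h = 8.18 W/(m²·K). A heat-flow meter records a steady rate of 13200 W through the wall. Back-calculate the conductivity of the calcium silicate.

Using the resistance-network approach (series):
R_magnesite brick = L/(kA) = 0.18/(4.16×18) = 0.002404 K/W
R_copper = L/(kA) = 0.0046/(386×18) = 6.621×10^-7 K/W
R_outer film = 1/(h_o·A) = 1/(8.18×18) = 0.006792 K/W
Sum of known resistances R_other = 0.009196 K/W
Total R = ΔT/Q = 819/13200 = 0.06205 K/W
R_calcium silicate = R_total − R_other = 0.05285 K/W
k = L/(R·A) = 0.065/(0.05285×18)

k ≈ 0.0683 W/(m·K)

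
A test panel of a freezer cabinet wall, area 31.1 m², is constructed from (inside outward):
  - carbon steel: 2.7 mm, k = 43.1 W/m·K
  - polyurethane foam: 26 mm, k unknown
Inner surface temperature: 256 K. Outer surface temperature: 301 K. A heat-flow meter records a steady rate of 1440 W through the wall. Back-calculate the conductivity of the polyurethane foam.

k ≈ 0.0268 W/(m·K)

Using the resistance-network approach (series):
R_carbon steel = L/(kA) = 0.0027/(43.1×31.1) = 2.014×10^-6 K/W
Sum of known resistances R_other = 2.014×10^-6 K/W
Total R = ΔT/Q = 45/1440 = 0.03125 K/W
R_polyurethane foam = R_total − R_other = 0.03125 K/W
k = L/(R·A) = 0.026/(0.03125×31.1)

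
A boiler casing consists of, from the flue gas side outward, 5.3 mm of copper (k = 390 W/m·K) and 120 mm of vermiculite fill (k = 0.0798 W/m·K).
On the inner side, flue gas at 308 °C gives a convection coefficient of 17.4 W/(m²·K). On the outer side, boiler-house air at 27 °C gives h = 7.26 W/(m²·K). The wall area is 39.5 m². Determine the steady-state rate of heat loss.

Q ≈ 6530 W

Thermal resistances in series:
R_inner film = 1/(h_i·A) = 1/(17.4×39.5) = 0.001455 K/W
R_copper = L/(kA) = 0.0053/(390×39.5) = 3.44×10^-7 K/W
R_vermiculite fill = L/(kA) = 0.12/(0.0798×39.5) = 0.03807 K/W
R_outer film = 1/(h_o·A) = 1/(7.26×39.5) = 0.003487 K/W
R_total = 0.04301 K/W
Q = ΔT / R_total = 281 / 0.04301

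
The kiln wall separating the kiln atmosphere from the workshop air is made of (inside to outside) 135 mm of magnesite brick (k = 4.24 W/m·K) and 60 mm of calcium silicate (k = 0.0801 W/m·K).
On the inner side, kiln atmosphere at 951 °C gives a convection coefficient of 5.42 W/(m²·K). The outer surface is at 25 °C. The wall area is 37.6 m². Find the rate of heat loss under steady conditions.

Q ≈ 36100 W

Series thermal resistances:
R_inner film = 1/(h_i·A) = 1/(5.42×37.6) = 0.004907 K/W
R_magnesite brick = L/(kA) = 0.135/(4.24×37.6) = 8.468×10^-4 K/W
R_calcium silicate = L/(kA) = 0.06/(0.0801×37.6) = 0.01992 K/W
R_total = 0.02568 K/W
Q = ΔT / R_total = 926 / 0.02568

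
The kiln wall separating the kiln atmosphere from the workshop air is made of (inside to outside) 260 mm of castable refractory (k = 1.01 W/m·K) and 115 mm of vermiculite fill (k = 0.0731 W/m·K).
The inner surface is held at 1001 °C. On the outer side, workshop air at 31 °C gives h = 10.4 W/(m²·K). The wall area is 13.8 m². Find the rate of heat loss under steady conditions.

Q ≈ 6950 W

Thermal resistances in series:
R_castable refractory = L/(kA) = 0.26/(1.01×13.8) = 0.01865 K/W
R_vermiculite fill = L/(kA) = 0.115/(0.0731×13.8) = 0.114 K/W
R_outer film = 1/(h_o·A) = 1/(10.4×13.8) = 0.006968 K/W
R_total = 0.1396 K/W
Q = ΔT / R_total = 970 / 0.1396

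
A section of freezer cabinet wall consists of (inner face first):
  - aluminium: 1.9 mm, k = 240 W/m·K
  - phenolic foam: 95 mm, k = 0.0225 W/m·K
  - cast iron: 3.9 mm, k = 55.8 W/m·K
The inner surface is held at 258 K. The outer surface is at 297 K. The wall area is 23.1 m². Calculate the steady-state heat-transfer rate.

Treating each layer as a thermal resistance in series:
R_aluminium = L/(kA) = 0.0019/(240×23.1) = 3.427×10^-7 K/W
R_phenolic foam = L/(kA) = 0.095/(0.0225×23.1) = 0.1828 K/W
R_cast iron = L/(kA) = 0.0039/(55.8×23.1) = 3.026×10^-6 K/W
R_total = 0.1828 K/W
Q = ΔT / R_total = 39 / 0.1828

Q ≈ 213 W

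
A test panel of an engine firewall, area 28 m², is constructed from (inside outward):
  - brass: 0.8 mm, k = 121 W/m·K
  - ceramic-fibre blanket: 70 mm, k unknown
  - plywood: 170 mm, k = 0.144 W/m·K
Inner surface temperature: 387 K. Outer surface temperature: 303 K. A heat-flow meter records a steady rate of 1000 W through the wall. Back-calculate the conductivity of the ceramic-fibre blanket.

Using the resistance-network approach (series):
R_brass = L/(kA) = 0.0008/(121×28) = 2.361×10^-7 K/W
R_plywood = L/(kA) = 0.17/(0.144×28) = 0.04216 K/W
Sum of known resistances R_other = 0.04216 K/W
Total R = ΔT/Q = 84/1000 = 0.084 K/W
R_ceramic-fibre blanket = R_total − R_other = 0.04184 K/W
k = L/(R·A) = 0.07/(0.04184×28)

k ≈ 0.0598 W/(m·K)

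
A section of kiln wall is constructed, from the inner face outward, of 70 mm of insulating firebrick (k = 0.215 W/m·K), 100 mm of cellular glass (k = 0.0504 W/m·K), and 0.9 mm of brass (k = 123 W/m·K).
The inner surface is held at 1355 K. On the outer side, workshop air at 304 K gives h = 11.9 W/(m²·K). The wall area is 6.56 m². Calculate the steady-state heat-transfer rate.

Series thermal resistances:
R_insulating firebrick = L/(kA) = 0.07/(0.215×6.56) = 0.04963 K/W
R_cellular glass = L/(kA) = 0.1/(0.0504×6.56) = 0.3025 K/W
R_brass = L/(kA) = 0.0009/(123×6.56) = 1.115×10^-6 K/W
R_outer film = 1/(h_o·A) = 1/(11.9×6.56) = 0.01281 K/W
R_total = 0.3649 K/W
Q = ΔT / R_total = 1051 / 0.3649

Q ≈ 2880 W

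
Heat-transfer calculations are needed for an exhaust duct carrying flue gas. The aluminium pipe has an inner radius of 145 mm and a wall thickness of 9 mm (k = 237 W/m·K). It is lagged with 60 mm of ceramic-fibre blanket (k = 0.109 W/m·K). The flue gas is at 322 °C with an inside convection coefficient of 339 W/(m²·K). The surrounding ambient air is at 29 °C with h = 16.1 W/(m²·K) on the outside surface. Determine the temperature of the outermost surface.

T ≈ 54.5 °C

Treating each annulus and film as a series resistance:
R_inner film = 1/(h_i·2πr₁L) = 1/(339×2π×0.145×1) = 0.003238 K/W
R_aluminium pipe wall = ln(154/145)/(2π×237×1) = 4.044×10^-5 K/W
R_ceramic-fibre blanket = ln(214/154)/(2π×0.109×1) = 0.4804 K/W
R_outer film = 1/(h_o·2πr_oL) = 1/(16.1×2π×0.214×1) = 0.04619 K/W
R_total = 0.5299 K/W
Q = ΔT/R_total = 293/0.5299
Q = 553 W/m
T_interface = T_inner − Q·ΣR(inner→interface) = 322 − 553×0.4837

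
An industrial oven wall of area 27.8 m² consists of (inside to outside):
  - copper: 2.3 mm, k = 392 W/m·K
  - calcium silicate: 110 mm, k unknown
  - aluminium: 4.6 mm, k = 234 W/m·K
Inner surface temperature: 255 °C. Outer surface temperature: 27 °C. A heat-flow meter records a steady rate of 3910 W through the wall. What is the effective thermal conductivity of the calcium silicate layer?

k ≈ 0.0679 W/(m·K)

Treating each layer as a thermal resistance in series:
R_copper = L/(kA) = 0.0023/(392×27.8) = 2.111×10^-7 K/W
R_aluminium = L/(kA) = 0.0046/(234×27.8) = 7.071×10^-7 K/W
Sum of known resistances R_other = 9.182×10^-7 K/W
Total R = ΔT/Q = 228/3910 = 0.05831 K/W
R_calcium silicate = R_total − R_other = 0.05831 K/W
k = L/(R·A) = 0.11/(0.05831×27.8)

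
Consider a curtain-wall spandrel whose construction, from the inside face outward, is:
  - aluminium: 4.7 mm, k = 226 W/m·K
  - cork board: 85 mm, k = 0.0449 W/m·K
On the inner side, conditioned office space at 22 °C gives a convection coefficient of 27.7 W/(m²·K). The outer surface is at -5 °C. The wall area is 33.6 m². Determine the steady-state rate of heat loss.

Treating each layer as a thermal resistance in series:
R_inner film = 1/(h_i·A) = 1/(27.7×33.6) = 0.001074 K/W
R_aluminium = L/(kA) = 0.0047/(226×33.6) = 6.189×10^-7 K/W
R_cork board = L/(kA) = 0.085/(0.0449×33.6) = 0.05634 K/W
R_total = 0.05742 K/W
Q = ΔT / R_total = 27 / 0.05742

Q ≈ 470 W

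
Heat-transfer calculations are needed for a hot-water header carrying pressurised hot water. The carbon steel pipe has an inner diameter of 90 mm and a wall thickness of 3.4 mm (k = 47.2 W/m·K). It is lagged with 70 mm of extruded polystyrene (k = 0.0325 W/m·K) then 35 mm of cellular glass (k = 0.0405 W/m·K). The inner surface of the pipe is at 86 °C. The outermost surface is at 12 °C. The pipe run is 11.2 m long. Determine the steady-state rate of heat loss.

Q ≈ 154 W

Treating each annulus and film as a series resistance:
R_carbon steel pipe wall = ln(48.4/45)/(2π×47.2×11.2) = 2.193×10^-5 K/W
R_extruded polystyrene = ln(118.4/48.4)/(2π×0.0325×11.2) = 0.3911 K/W
R_cellular glass = ln(153.4/118.4)/(2π×0.0405×11.2) = 0.09087 K/W
R_total = 0.482 K/W
Q = ΔT/R_total = 74/0.482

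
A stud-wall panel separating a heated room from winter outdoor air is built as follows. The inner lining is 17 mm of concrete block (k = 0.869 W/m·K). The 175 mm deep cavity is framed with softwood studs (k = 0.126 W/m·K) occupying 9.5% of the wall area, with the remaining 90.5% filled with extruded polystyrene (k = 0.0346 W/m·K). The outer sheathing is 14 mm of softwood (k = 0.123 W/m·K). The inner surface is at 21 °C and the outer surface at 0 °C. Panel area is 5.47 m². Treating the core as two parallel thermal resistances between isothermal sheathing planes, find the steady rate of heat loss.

Q ≈ 27.5 W

Sheathing layers in series; stud and cavity paths in parallel between them.
R_inner = 0.017/(0.869×5.47) = 0.003576 K/W
R_stud  = 0.175/(0.126×0.095×5.47) = 2.673 K/W
R_cav   = 0.175/(0.0346×0.905×5.47) = 1.022 K/W
1/R_core = 1/R_stud + 1/R_cav → R_core = 0.7392 K/W
R_outer = 0.014/(0.123×5.47) = 0.02081 K/W
R_total = 0.7635 K/W
Q = ΔT/R_total = 21/0.7635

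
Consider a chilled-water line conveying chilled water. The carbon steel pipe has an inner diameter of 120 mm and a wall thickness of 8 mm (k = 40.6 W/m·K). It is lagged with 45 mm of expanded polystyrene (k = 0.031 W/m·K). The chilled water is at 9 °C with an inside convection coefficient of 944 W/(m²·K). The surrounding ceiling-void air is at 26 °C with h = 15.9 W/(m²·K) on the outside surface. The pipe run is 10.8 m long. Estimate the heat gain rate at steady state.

Q ≈ 68 W

Per-layer cylindrical resistances, series-summed:
R_inner film = 1/(h_i·2πr₁L) = 1/(944×2π×0.06×10.8) = 2.602×10^-4 K/W
R_carbon steel pipe wall = ln(68/60)/(2π×40.6×10.8) = 4.543×10^-5 K/W
R_expanded polystyrene = ln(113/68)/(2π×0.031×10.8) = 0.2414 K/W
R_outer film = 1/(h_o·2πr_oL) = 1/(15.9×2π×0.113×10.8) = 0.008202 K/W
R_total = 0.2499 K/W
Q = ΔT/R_total = 17/0.2499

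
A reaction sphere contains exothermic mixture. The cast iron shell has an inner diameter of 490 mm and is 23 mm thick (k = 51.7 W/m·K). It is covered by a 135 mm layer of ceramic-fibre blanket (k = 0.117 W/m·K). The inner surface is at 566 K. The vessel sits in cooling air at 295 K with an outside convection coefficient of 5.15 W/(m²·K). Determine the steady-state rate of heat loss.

Each spherical layer contributes R = (1/r_i − 1/r_o)/(4πk):
R_cast iron shell = (1/0.245 − 1/0.268)/(4π×51.7) = 5.392×10^-4 K/W
R_ceramic-fibre blanket = (1/0.268 − 1/0.403)/(4π×0.117) = 0.8502 K/W
R_outer film = 1/(h·4πr_o²) = 1/(5.15×4π×0.403²) = 0.09514 K/W
R_total = 0.9458 K/W
Q = ΔT/R_total = 271/0.9458

Q ≈ 287 W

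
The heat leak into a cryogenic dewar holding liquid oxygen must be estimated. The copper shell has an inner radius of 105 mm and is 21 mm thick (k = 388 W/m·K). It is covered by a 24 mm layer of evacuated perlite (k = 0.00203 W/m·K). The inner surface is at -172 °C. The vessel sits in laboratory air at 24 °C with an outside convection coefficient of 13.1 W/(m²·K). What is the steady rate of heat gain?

For a spherical shell R = (1/r₁ − 1/r₂)/(4πk); film R = 1/(h·4πr²). In series:
R_copper shell = (1/0.105 − 1/0.126)/(4π×388) = 3.256×10^-4 K/W
R_evacuated perlite = (1/0.126 − 1/0.15)/(4π×0.00203) = 49.78 K/W
R_outer film = 1/(h·4πr_o²) = 1/(13.1×4π×0.15²) = 0.27 K/W
R_total = 50.05 K/W
Q = ΔT/R_total = 196/50.05

Q ≈ 3.92 W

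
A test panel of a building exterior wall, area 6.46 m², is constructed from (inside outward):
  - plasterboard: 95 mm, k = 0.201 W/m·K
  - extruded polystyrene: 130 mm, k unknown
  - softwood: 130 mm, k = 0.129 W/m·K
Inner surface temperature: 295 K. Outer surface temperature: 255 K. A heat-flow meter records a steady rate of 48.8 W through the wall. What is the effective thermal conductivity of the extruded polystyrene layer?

k ≈ 0.0341 W/(m·K)

Using the resistance-network approach (series):
R_plasterboard = L/(kA) = 0.095/(0.201×6.46) = 0.07316 K/W
R_softwood = L/(kA) = 0.13/(0.129×6.46) = 0.156 K/W
Sum of known resistances R_other = 0.2292 K/W
Total R = ΔT/Q = 40/48.8 = 0.8197 K/W
R_extruded polystyrene = R_total − R_other = 0.5905 K/W
k = L/(R·A) = 0.13/(0.5905×6.46)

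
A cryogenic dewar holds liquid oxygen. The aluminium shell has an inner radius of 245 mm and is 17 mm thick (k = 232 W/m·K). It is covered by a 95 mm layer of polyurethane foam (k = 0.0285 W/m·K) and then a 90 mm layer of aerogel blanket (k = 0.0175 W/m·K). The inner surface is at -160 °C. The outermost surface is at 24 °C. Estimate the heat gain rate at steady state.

Radial (spherical) resistances in series:
R_aluminium shell = (1/0.245 − 1/0.262)/(4π×232) = 9.084×10^-5 K/W
R_polyurethane foam = (1/0.262 − 1/0.357)/(4π×0.0285) = 2.836 K/W
R_aerogel blanket = (1/0.357 − 1/0.447)/(4π×0.0175) = 2.565 K/W
R_total = 5.401 K/W
Q = ΔT/R_total = 184/5.401

Q ≈ 34.1 W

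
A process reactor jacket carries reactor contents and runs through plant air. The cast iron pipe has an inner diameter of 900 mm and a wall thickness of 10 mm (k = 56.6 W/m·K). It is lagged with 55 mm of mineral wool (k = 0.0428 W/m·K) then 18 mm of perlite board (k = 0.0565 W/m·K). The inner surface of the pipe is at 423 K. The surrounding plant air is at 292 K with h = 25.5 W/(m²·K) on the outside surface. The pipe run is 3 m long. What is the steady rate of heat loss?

Q ≈ 744 W

Per-layer cylindrical resistances, series-summed:
R_cast iron pipe wall = ln(460/450)/(2π×56.6×3) = 2.06×10^-5 K/W
R_mineral wool = ln(515/460)/(2π×0.0428×3) = 0.14 K/W
R_perlite board = ln(533/515)/(2π×0.0565×3) = 0.03226 K/W
R_outer film = 1/(h_o·2πr_oL) = 1/(25.5×2π×0.533×3) = 0.003903 K/W
R_total = 0.1762 K/W
Q = ΔT/R_total = 131/0.1762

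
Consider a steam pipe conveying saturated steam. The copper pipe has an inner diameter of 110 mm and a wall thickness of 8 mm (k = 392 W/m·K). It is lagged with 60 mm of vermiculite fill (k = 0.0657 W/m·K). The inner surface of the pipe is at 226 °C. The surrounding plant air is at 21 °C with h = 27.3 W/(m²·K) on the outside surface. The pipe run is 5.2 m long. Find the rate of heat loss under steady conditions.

Q ≈ 639 W

For a radial system each layer contributes R = ln(r_out/r_in)/(2πkL); films add R = 1/(hA).
R_copper pipe wall = ln(63/55)/(2π×392×5.2) = 1.06×10^-5 K/W
R_vermiculite fill = ln(123/63)/(2π×0.0657×5.2) = 0.3117 K/W
R_outer film = 1/(h_o·2πr_oL) = 1/(27.3×2π×0.123×5.2) = 0.009115 K/W
R_total = 0.3208 K/W
Q = ΔT/R_total = 205/0.3208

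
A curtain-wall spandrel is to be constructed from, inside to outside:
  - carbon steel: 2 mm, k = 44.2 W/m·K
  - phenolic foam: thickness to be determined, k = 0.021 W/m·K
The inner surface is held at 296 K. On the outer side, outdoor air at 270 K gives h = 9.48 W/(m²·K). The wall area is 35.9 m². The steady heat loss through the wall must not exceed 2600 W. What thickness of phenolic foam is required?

Thermal resistances in series:
R_carbon steel = L/(kA) = 0.002/(44.2×35.9) = 1.26×10^-6 K/W
R_outer film = 1/(h_o·A) = 1/(9.48×35.9) = 0.002938 K/W
Sum of the known resistances R_other = 0.00294 K/W
Required total resistance R_tot = ΔT/Q_allow = 26/2600 = 0.01 K/W
R_phenolic foam = R_tot − R_other = 0.00706 K/W
L = R·k·A = 0.00706×0.021×35.9

L ≈ 5.32 mm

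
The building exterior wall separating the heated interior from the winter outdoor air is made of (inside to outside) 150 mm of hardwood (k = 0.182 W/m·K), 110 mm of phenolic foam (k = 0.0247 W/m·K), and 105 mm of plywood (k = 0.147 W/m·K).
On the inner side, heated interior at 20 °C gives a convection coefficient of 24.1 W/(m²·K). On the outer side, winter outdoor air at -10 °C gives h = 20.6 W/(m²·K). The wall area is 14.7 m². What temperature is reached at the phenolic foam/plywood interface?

T ≈ -6.24 °C

Series thermal resistances:
R_inner film = 1/(h_i·A) = 1/(24.1×14.7) = 0.002823 K/W
R_hardwood = L/(kA) = 0.15/(0.182×14.7) = 0.05607 K/W
R_phenolic foam = L/(kA) = 0.11/(0.0247×14.7) = 0.303 K/W
R_plywood = L/(kA) = 0.105/(0.147×14.7) = 0.04859 K/W
R_outer film = 1/(h_o·A) = 1/(20.6×14.7) = 0.003302 K/W
R_total = 0.4137 K/W;  Q = ΔT/R_total = 30/0.4137 = 72.51 W
T_interface = T_inner − Q·ΣR(inner→interface) = 20 − 72.5×0.3618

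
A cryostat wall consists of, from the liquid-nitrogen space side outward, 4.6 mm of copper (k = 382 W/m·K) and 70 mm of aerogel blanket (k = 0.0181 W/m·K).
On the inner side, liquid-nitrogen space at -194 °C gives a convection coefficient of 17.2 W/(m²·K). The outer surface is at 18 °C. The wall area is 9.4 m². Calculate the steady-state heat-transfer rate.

Treating each layer as a thermal resistance in series:
R_inner film = 1/(h_i·A) = 1/(17.2×9.4) = 0.006185 K/W
R_copper = L/(kA) = 0.0046/(382×9.4) = 1.281×10^-6 K/W
R_aerogel blanket = L/(kA) = 0.07/(0.0181×9.4) = 0.4114 K/W
R_total = 0.4176 K/W
Q = ΔT / R_total = 212 / 0.4176

Q ≈ 508 W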